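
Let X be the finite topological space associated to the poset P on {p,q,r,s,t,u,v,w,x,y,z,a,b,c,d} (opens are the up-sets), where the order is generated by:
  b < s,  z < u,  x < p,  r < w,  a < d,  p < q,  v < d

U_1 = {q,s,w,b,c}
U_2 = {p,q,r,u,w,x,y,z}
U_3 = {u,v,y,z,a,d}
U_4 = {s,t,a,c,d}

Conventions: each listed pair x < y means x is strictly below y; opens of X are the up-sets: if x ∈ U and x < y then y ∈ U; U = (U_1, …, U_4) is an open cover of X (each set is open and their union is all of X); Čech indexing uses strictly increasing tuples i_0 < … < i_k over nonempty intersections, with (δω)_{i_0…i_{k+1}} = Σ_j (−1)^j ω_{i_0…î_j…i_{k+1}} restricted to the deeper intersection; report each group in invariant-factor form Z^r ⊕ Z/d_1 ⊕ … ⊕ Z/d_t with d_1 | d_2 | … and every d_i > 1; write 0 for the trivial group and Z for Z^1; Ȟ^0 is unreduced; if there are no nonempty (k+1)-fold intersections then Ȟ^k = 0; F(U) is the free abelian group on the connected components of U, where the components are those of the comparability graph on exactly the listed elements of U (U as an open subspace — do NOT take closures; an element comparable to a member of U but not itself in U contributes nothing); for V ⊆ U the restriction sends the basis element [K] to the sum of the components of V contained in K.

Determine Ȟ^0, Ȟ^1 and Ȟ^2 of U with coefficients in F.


Ȟ^0(U;F) ≅ Z^8,  Ȟ^1(U;F) ≅ 0,  Ȟ^2(U;F) ≅ 0

nerve simplices:
  U12={q,w} U14={s,c} U23={u,y,z} U34={a,d}
components per intersection:
  U1: {q} {s,b} {w} {c}
  U2: {p,q,x} {r,w} {u,z} {y}
  U3: {u,z} {v,a,d} {y}
  U4: {s} {t} {a,d} {c}
  U12: {q} {w}
  U14: {s} {c}
  U23: {u,z} {y}
  U34: {a,d}
C dims 15,7; δ0: rk 7, SNF 1^7
degree 0: 15−7−0 = 8 → Ȟ^0 ≅ Z^8
degree 1: 7−0−7 = 0 → Ȟ^1 ≅ 0
degree 2: 0−0−0 = 0 → Ȟ^2 ≅ 0


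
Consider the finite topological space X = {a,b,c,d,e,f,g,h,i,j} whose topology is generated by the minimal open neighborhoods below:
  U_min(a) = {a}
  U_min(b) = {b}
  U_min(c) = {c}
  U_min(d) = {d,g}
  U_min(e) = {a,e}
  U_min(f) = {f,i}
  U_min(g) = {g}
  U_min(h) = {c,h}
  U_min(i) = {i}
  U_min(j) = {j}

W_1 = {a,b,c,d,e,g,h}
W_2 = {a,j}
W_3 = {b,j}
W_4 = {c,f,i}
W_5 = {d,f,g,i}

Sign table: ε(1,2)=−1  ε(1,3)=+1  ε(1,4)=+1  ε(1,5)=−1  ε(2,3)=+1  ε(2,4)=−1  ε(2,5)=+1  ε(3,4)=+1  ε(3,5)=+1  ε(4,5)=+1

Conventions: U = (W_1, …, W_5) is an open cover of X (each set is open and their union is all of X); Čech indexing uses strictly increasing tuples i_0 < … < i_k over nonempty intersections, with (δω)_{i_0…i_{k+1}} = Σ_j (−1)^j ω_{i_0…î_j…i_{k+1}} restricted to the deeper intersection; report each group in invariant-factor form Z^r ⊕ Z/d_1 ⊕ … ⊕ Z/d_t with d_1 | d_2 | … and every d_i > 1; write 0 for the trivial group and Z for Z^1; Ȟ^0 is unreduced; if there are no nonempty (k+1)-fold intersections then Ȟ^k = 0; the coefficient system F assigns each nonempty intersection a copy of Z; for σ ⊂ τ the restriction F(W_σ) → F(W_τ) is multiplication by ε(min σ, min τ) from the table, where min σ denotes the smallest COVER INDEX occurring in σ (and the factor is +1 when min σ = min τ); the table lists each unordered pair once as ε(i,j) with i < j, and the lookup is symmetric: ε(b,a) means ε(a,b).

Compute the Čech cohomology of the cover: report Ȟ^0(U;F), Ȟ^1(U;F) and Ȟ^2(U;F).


Ȟ^0 ≅ 0; Ȟ^1 ≅ Z ⊕ Z/2; Ȟ^2 ≅ 0

nonempty overlaps:
  W12={a} W13={b} W14={c} W15={d,g} W23={j} W45={f,i}
C dims 5,6; δ0: rk 5, SNF 1^4·2
degree 0: 5−5−0 = 0 → Ȟ^0 ≅ 0
degree 1: 6−0−5 = 1 plus torsion [2] → Ȟ^1 ≅ Z ⊕ Z/2
degree 2: 0−0−0 = 0 → Ȟ^2 ≅ 0


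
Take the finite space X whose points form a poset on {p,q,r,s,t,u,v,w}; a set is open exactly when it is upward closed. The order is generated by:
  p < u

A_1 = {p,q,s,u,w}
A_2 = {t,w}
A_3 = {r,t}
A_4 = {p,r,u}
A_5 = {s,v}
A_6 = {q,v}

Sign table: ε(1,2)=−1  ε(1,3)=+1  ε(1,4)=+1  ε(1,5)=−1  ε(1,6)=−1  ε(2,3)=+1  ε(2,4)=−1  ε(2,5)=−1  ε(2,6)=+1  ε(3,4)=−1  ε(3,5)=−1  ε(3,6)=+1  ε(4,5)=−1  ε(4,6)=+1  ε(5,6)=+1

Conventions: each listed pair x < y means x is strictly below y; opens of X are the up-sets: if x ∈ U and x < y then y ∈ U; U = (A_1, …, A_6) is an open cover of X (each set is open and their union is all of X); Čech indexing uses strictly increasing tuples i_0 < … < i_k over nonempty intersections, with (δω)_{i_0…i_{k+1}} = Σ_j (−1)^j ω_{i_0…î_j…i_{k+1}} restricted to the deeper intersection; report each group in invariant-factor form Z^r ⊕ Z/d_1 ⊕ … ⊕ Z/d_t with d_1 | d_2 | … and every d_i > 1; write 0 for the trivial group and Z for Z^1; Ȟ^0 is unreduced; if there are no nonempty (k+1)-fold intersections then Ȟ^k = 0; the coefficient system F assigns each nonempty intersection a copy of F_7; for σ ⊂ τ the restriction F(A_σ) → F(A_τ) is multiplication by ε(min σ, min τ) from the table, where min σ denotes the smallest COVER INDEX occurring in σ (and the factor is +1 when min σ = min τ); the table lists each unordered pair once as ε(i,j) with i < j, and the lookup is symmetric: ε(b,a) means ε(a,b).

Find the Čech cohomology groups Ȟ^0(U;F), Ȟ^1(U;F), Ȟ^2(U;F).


Ȟ^0(U;F) ≅ Z/7, Ȟ^1(U;F) ≅ Z/7 ⊕ Z/7 and Ȟ^2(U;F) ≅ 0

cover nerve:
  A12={w} A14={p,u} A15={s} A16={q} A23={t} A34={r} A56={v}
C dims 6,7; δ0: rk_F7 5
Ȟ^0: (6−5)−0=1 ⇒ Z/7
Ȟ^1: (7−0)−5=2 ⇒ Z/7 ⊕ Z/7
Ȟ^2: (0−0)−0=0 ⇒ 0


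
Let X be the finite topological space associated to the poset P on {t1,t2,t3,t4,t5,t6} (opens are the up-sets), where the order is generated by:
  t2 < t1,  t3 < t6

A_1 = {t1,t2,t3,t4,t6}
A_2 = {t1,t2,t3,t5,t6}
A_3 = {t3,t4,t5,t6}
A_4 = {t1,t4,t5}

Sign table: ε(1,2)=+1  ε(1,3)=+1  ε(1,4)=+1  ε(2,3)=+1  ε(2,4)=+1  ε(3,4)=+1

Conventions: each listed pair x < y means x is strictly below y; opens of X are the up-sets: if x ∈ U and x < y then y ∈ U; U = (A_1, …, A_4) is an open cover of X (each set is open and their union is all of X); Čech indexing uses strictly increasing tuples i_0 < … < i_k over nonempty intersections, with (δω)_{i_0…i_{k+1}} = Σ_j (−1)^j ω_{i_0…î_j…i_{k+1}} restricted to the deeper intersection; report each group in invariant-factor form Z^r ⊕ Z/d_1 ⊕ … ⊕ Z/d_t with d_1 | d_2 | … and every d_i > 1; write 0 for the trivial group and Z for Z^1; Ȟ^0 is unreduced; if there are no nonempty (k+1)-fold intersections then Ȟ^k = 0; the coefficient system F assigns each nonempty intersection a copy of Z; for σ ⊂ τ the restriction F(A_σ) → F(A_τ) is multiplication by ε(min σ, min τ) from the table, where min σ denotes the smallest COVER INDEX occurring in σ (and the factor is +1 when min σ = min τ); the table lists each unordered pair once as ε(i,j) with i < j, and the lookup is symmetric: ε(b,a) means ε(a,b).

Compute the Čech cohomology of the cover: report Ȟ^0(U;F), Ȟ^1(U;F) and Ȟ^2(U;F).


Ȟ^0 = Z, Ȟ^1 = 0 and Ȟ^2 = Z

nerve simplices:
  A12={t1,t2,t3,t6} A13={t3,t4,t6} A14={t1,t4} A23={t3,t5,t6} A24={t1,t5} A34={t4,t5}
  A123={t3,t6} A124={t1} A134={t4} A234={t5}
C dims 4,6,4; δ0: rk 3, SNF 1^3; δ1: rk 3, SNF 1^3
degree 0: 4−3−0 = 1 → Ȟ^0 ≅ Z
degree 1: 6−3−3 = 0 → Ȟ^1 ≅ 0
degree 2: 4−0−3 = 1 → Ȟ^2 ≅ Z


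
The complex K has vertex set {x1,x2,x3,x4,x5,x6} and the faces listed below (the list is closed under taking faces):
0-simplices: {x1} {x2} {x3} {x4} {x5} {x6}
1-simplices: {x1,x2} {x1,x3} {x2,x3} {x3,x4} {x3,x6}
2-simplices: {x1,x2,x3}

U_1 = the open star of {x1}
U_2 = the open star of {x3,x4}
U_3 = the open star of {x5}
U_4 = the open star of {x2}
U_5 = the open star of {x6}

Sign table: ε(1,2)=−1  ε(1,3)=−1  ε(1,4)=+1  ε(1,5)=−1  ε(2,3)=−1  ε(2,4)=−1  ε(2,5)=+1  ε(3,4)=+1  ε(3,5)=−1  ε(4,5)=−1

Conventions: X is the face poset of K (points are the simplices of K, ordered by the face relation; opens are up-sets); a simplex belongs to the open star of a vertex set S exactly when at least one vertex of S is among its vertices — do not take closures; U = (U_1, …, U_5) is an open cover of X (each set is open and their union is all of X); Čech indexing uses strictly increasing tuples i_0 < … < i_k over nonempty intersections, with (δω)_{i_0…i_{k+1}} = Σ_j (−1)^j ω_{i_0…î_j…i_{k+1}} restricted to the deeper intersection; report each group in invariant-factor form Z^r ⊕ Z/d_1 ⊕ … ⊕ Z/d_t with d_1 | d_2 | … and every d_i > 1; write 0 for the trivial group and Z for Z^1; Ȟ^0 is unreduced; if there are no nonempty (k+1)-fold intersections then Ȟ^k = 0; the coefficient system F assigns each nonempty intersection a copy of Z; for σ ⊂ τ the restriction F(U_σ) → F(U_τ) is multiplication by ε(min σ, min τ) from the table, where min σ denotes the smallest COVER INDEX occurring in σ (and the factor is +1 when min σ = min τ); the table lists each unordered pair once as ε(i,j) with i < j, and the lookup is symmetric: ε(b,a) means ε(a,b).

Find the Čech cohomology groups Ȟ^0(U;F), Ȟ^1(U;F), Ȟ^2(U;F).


Ȟ^0(U;F) ≅ Z^2, Ȟ^1(U;F) ≅ 0 and Ȟ^2(U;F) ≅ 0

nonempty intersections:
  U1={{x1},{x1,x2},{x1,x3},{x1,x2,x3}} U2={{x3},{x4},{x1,x3},{x2,x3},{x3,x4},{x3,x6},{x1,x2,x3}} U3={{x5}} U4={{x2},{x1,x2},{x2,x3},{x1,x2,x3}} U5={{x6},{x3,x6}}
  U12={{x1,x3},{x1,x2,x3}} U14={{x1,x2},{x1,x2,x3}} U24={{x2,x3},{x1,x2,x3}} U25={{x3,x6}}
  U124={{x1,x2,x3}}
C dims 5,4,1; δ0: rk 3, SNF 1^3; δ1: rk 1, SNF 1^1
Ȟ^0: (5−3)−0=2 ⇒ Z^2
Ȟ^1: (4−1)−3=0 ⇒ 0
Ȟ^2: (1−0)−1=0 ⇒ 0


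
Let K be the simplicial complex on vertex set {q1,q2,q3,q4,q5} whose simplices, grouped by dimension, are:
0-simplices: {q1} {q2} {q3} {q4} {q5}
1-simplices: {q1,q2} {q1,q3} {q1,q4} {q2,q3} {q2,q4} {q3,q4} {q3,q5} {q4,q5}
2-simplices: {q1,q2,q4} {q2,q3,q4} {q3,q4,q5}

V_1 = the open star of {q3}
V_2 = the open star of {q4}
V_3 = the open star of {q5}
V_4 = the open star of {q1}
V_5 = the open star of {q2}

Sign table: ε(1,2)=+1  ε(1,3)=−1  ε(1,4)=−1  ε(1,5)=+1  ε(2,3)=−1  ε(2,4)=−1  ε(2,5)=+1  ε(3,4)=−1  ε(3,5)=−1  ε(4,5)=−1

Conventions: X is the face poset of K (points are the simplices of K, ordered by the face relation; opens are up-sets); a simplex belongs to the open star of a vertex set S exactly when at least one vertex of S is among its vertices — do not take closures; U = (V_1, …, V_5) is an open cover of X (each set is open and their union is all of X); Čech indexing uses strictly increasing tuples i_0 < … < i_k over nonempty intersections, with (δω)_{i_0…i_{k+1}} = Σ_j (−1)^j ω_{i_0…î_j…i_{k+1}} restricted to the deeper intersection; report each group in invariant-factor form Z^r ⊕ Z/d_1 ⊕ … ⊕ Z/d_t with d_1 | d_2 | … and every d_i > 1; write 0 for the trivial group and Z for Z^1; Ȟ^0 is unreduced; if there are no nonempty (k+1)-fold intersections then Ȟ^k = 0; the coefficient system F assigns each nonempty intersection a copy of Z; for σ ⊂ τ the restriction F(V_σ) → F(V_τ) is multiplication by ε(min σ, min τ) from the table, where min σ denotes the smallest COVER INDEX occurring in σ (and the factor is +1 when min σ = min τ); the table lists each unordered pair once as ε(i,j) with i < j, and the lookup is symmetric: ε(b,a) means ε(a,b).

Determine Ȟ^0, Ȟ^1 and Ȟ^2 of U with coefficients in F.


Ȟ^0 ≅ Z, Ȟ^1 ≅ Z, Ȟ^2 ≅ 0

intersection data:
  V1={{q3},{q1,q3},{q2,q3},{q3,q4},{q3,q5},{q2,q3,q4},{q3,q4,q5}} V2={{q4},{q1,q4},{q2,q4},{q3,q4},{q4,q5},{q1,q2,q4},{q2,q3,q4},{q3,q4,q5}} V3={{q5},{q3,q5},{q4,q5},{q3,q4,q5}} V4={{q1},{q1,q2},{q1,q3},{q1,q4},{q1,q2,q4}} V5={{q2},{q1,q2},{q2,q3},{q2,q4},{q1,q2,q4},{q2,q3,q4}}
  V12={{q3,q4},{q2,q3,q4},{q3,q4,q5}} V13={{q3,q5},{q3,q4,q5}} V14={{q1,q3}} V15={{q2,q3},{q2,q3,q4}} V23={{q4,q5},{q3,q4,q5}} V24={{q1,q4},{q1,q2,q4}} V25={{q2,q4},{q1,q2,q4},{q2,q3,q4}} V45={{q1,q2},{q1,q2,q4}}
  V123={{q3,q4,q5}} V125={{q2,q3,q4}} V245={{q1,q2,q4}}
C dims 5,8,3; δ0: rk 4, SNF 1^4; δ1: rk 3, SNF 1^3
Ȟ^0 = (5 − 4) − 0 = 1, so Ȟ^0 ≅ Z
Ȟ^1 = (8 − 3) − 4 = 1, so Ȟ^1 ≅ Z
Ȟ^2 = (3 − 0) − 3 = 0, so Ȟ^2 ≅ 0


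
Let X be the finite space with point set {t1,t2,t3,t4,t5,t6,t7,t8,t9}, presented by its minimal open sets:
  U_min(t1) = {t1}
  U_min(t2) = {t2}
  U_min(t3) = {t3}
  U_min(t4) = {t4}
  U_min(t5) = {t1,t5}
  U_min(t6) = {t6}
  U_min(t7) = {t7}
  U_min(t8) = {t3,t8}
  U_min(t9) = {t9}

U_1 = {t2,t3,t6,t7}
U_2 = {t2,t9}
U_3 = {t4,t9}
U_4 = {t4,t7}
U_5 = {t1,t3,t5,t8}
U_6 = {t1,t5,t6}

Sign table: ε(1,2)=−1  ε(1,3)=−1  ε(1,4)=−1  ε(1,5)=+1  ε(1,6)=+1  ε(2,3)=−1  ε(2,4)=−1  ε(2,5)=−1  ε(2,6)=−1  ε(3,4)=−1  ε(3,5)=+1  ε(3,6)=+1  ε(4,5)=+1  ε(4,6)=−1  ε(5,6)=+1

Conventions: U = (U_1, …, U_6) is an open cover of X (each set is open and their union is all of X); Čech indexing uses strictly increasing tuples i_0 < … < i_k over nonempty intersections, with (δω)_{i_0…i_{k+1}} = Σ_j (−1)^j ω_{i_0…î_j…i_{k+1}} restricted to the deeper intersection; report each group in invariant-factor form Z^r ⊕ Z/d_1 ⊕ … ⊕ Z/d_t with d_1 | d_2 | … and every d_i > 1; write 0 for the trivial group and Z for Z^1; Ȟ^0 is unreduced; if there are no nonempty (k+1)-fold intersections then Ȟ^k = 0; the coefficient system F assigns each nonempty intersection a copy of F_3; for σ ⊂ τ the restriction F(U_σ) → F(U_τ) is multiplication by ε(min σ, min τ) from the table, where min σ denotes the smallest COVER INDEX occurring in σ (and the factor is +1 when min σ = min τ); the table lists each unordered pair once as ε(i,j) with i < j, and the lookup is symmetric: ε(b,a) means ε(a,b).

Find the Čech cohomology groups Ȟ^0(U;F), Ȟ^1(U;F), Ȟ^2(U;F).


nonempty overlaps:
  U12={t2} U14={t7} U15={t3} U16={t6} U23={t9} U34={t4} U56={t1,t5}
C dims 6,7; δ0: rk_F3 5
degree 0: 6−5−0 = 1 → Ȟ^0 ≅ Z/3
degree 1: 7−0−5 = 2 → Ȟ^1 ≅ Z/3 ⊕ Z/3
degree 2: 0−0−0 = 0 → Ȟ^2 ≅ 0

Ȟ^0 ≅ Z/3,  Ȟ^1 ≅ Z/3 ⊕ Z/3,  Ȟ^2 ≅ 0


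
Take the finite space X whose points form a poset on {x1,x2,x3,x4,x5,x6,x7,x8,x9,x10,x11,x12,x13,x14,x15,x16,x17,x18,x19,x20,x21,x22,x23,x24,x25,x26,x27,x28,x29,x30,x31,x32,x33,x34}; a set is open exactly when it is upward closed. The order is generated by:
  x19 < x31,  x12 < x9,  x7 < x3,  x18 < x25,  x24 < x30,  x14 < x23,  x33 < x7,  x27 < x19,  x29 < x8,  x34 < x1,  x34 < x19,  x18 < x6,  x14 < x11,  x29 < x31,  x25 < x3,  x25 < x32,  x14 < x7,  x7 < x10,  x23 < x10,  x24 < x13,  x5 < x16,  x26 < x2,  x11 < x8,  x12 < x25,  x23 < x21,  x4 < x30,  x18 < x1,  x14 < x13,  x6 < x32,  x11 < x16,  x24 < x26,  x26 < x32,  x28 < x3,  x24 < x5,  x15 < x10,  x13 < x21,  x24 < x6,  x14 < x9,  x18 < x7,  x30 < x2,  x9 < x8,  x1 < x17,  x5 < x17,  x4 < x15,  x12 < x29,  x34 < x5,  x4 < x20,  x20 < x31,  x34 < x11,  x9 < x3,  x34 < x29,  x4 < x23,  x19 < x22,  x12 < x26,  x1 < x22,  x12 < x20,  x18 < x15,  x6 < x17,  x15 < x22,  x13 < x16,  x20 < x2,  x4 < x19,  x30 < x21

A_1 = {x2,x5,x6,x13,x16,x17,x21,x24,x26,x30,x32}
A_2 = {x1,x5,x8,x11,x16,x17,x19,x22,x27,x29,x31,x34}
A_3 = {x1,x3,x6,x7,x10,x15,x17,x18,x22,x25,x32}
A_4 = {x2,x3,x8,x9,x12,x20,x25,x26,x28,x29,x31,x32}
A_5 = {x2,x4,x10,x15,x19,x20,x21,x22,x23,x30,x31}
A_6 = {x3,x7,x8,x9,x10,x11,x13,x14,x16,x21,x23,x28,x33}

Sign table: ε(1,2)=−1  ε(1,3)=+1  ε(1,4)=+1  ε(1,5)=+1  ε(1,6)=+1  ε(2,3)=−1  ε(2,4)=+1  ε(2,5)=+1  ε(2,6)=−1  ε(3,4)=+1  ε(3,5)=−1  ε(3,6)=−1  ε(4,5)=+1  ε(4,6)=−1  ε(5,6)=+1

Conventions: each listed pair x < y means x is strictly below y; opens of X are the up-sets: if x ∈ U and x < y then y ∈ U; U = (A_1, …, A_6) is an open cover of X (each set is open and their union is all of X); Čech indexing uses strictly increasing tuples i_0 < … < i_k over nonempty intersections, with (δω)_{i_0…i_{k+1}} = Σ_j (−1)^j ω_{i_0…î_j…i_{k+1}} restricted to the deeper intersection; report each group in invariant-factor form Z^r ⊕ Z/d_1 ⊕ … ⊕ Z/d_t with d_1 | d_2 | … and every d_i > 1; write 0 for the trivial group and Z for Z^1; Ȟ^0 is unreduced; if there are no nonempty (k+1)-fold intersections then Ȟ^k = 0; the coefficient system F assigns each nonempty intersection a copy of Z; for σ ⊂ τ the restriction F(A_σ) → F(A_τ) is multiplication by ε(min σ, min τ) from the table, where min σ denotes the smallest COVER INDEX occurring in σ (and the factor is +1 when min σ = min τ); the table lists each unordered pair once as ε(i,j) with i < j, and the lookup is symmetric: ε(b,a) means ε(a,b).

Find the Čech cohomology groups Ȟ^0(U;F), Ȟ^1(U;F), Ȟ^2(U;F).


Ȟ^0(U;F) ≅ 0,  Ȟ^1(U;F) ≅ Z/2,  Ȟ^2(U;F) ≅ Z

nerve of the cover:
  A12={x5,x16,x17} A13={x6,x17,x32} A14={x2,x26,x32} A15={x2,x21,x30} A16={x13,x16,x21} A23={x1,x17,x22} A24={x8,x29,x31} A25={x19,x22,x31} A26={x8,x11,x16} A34={x3,x25,x32} A35={x10,x15,x22} A36={x3,x7,x10} A45={x2,x20,x31} A46={x3,x8,x9,x28} A56={x10,x21,x23}
  A123={x17} A126={x16} A134={x32} A145={x2} A156={x21} A235={x22} A245={x31} A246={x8} A346={x3} A356={x10}
C dims 6,15,10; δ0: rk 6, SNF 1^5·2; δ1: rk 9, SNF 1^9
Ȟ^0 = (6 − 6) − 0 = 0, so Ȟ^0 ≅ 0
Ȟ^1 = (15 − 9) − 6 = 0 plus torsion [2], so Ȟ^1 ≅ Z/2
Ȟ^2 = (10 − 0) − 9 = 1, so Ȟ^2 ≅ Z


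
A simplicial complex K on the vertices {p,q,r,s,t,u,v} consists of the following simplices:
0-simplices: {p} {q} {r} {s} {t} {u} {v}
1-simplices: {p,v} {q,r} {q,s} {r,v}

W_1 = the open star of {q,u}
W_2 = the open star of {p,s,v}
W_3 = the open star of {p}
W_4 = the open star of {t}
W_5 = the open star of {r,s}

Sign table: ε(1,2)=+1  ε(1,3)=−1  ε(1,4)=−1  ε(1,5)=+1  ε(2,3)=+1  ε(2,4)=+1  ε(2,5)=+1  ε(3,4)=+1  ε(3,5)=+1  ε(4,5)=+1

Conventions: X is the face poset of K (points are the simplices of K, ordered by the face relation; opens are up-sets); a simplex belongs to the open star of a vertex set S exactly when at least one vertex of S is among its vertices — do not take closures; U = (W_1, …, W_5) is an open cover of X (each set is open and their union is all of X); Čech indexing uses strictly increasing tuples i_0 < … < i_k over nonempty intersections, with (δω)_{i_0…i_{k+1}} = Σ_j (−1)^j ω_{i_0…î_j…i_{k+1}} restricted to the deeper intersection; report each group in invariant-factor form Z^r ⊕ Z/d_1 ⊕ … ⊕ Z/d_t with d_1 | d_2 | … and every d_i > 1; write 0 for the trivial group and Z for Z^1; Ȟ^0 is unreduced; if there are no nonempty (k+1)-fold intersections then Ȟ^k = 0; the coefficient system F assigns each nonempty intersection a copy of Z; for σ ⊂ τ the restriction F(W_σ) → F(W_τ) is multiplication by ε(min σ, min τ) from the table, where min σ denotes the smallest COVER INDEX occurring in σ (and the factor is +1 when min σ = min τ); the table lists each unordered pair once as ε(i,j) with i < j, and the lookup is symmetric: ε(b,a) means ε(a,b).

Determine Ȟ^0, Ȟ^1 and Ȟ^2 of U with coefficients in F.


nonempty intersections:
  W1={{q},{u},{q,r},{q,s}} W2={{p},{s},{v},{p,v},{q,s},{r,v}} W3={{p},{p,v}} W4={{t}} W5={{r},{s},{q,r},{q,s},{r,v}}
  W12={{q,s}} W15={{q,r},{q,s}} W23={{p},{p,v}} W25={{s},{q,s},{r,v}}
  W125={{q,s}}
C dims 5,4,1; δ0: rk 3, SNF 1^3; δ1: rk 1, SNF 1^1
Ȟ^0: (5−3)−0=2 ⇒ Z^2
Ȟ^1: (4−1)−3=0 ⇒ 0
Ȟ^2: (1−0)−1=0 ⇒ 0

Ȟ^0 = Z^2; Ȟ^1 = 0; Ȟ^2 = 0


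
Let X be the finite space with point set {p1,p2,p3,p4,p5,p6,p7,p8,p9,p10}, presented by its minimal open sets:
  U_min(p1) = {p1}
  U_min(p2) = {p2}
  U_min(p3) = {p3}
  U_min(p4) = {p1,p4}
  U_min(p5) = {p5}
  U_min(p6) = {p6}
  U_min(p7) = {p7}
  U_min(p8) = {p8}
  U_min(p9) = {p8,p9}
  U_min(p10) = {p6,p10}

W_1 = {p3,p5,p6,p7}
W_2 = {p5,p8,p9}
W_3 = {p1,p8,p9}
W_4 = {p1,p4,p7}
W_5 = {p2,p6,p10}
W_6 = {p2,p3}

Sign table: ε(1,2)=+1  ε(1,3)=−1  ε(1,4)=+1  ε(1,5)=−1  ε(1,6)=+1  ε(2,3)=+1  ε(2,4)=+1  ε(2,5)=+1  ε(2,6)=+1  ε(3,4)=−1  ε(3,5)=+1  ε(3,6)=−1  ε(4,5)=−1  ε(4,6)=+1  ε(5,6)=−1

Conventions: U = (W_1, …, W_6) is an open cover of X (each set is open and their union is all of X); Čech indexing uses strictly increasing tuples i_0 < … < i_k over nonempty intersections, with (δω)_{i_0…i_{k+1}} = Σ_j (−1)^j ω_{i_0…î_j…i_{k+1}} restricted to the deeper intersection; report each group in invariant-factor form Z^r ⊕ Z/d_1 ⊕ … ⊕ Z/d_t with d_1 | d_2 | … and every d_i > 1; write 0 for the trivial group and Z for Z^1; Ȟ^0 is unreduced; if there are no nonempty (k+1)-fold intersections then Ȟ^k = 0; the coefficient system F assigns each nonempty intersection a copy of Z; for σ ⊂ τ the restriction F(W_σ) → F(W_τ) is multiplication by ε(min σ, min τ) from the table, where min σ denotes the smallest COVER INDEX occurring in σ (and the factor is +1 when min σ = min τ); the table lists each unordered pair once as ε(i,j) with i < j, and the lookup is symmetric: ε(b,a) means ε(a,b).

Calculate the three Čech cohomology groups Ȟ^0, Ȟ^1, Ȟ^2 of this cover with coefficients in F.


nonempty intersections:
  W12={p5} W14={p7} W15={p6} W16={p3} W23={p8,p9} W34={p1} W56={p2}
C dims 6,7; δ0: rk 6, SNF 1^5·2
Ȟ^0: (6−6)−0=0 ⇒ 0
Ȟ^1: (7−0)−6=1 plus torsion [2] ⇒ Z ⊕ Z/2
Ȟ^2: (0−0)−0=0 ⇒ 0

Ȟ^0(U;F) ≅ 0, Ȟ^1(U;F) ≅ Z ⊕ Z/2, Ȟ^2(U;F) ≅ 0


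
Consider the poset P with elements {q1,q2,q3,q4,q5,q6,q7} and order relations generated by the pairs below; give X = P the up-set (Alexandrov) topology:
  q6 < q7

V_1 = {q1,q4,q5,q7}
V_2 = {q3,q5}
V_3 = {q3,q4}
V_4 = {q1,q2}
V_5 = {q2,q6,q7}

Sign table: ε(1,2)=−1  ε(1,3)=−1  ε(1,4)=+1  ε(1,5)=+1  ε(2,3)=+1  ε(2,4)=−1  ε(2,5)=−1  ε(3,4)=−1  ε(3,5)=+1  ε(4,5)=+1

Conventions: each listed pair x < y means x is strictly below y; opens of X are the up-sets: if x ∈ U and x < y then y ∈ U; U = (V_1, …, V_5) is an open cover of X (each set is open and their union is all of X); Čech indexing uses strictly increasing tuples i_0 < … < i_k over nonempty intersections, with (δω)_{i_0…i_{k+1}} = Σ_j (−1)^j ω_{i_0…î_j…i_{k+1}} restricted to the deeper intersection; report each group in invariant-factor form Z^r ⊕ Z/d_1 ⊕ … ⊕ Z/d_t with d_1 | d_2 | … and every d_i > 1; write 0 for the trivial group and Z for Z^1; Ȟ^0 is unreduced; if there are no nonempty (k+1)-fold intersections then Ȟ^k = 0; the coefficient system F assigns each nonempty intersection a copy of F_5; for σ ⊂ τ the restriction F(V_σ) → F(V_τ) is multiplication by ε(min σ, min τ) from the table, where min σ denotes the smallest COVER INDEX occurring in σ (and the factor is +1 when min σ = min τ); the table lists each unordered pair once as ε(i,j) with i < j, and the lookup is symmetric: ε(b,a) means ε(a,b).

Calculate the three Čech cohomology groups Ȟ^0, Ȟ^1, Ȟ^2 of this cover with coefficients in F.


Ȟ^0(U;F) ≅ Z/5,  Ȟ^1(U;F) ≅ Z/5 ⊕ Z/5,  Ȟ^2(U;F) ≅ 0

nerve simplices:
  V12={q5} V13={q4} V14={q1} V15={q7} V23={q3} V45={q2}
C dims 5,6; δ0: rk_F5 4
degree 0: 5−4−0 = 1 → Ȟ^0 ≅ Z/5
degree 1: 6−0−4 = 2 → Ȟ^1 ≅ Z/5 ⊕ Z/5
degree 2: 0−0−0 = 0 → Ȟ^2 ≅ 0


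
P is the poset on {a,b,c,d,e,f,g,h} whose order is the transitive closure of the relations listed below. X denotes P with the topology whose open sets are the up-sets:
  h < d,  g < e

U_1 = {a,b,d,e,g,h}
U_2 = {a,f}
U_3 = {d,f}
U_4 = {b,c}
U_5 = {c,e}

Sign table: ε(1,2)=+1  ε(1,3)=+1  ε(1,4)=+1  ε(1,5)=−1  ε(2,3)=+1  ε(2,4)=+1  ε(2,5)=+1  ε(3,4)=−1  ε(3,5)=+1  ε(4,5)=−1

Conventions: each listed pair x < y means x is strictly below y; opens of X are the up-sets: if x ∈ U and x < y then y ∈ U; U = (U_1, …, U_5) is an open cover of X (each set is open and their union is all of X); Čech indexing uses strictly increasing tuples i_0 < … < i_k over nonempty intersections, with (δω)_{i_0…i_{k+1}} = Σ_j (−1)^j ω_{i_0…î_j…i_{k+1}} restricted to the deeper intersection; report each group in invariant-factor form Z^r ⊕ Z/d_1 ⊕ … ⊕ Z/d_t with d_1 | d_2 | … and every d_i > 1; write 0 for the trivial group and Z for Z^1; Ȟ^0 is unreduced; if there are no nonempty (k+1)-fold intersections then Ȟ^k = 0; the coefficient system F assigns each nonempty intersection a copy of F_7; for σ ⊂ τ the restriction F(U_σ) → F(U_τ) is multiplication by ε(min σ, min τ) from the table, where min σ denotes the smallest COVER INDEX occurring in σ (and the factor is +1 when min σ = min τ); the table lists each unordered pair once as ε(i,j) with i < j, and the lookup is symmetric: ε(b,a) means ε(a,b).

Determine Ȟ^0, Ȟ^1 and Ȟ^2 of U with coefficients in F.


nonempty overlaps:
  U12={a} U13={d} U14={b} U15={e} U23={f} U45={c}
C dims 5,6; δ0: rk_F7 4
degree 0: 5−4−0 = 1 → Ȟ^0 ≅ Z/7
degree 1: 6−0−4 = 2 → Ȟ^1 ≅ Z/7 ⊕ Z/7
degree 2: 0−0−0 = 0 → Ȟ^2 ≅ 0

Ȟ^0 = Z/7, Ȟ^1 = Z/7 ⊕ Z/7 and Ȟ^2 = 0


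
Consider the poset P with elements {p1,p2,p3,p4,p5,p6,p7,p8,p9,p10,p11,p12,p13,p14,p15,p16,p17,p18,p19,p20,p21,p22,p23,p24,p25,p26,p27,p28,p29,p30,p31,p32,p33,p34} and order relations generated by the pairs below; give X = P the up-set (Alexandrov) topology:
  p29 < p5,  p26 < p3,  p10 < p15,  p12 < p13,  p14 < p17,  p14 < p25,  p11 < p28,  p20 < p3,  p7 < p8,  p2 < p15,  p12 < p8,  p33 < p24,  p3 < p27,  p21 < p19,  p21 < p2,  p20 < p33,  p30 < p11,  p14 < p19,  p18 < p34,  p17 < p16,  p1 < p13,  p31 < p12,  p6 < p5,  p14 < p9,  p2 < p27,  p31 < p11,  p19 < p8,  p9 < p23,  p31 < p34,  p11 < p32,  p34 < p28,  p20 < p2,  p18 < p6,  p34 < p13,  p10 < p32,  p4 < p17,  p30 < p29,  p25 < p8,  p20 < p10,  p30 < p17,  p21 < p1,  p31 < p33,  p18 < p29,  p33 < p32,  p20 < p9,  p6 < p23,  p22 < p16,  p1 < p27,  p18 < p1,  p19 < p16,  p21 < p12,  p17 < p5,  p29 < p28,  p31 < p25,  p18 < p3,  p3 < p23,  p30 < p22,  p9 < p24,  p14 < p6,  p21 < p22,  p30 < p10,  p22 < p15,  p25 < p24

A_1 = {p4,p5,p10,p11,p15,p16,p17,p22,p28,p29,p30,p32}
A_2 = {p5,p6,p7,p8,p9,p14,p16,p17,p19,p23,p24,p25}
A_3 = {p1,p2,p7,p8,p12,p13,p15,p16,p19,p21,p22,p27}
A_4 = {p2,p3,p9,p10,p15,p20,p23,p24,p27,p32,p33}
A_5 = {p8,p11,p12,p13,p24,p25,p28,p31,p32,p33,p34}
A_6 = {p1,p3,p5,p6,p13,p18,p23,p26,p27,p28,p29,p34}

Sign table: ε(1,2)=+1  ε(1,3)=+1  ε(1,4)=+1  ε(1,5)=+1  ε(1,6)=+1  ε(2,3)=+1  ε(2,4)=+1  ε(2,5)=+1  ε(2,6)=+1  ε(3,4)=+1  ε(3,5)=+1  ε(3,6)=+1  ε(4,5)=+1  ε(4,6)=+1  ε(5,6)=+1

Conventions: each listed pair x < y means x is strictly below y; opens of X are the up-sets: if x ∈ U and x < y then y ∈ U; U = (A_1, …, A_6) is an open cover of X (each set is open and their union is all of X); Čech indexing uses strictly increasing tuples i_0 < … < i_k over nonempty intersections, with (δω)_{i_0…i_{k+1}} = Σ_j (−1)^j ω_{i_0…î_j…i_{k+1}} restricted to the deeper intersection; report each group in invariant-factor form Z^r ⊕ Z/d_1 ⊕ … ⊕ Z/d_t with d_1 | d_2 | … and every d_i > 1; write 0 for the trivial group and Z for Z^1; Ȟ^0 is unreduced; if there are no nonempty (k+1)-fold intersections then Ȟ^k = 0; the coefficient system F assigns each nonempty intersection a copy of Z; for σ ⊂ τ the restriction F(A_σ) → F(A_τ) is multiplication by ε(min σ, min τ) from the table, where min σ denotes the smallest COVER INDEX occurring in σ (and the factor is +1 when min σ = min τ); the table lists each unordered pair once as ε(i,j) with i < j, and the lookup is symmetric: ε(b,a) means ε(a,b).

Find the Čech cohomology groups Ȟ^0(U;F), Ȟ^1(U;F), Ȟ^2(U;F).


nonempty intersections:
  A12={p5,p16,p17} A13={p15,p16,p22} A14={p10,p15,p32} A15={p11,p28,p32} A16={p5,p28,p29} A23={p7,p8,p16,p19} A24={p9,p23,p24} A25={p8,p24,p25} A26={p5,p6,p23} A34={p2,p15,p27} A35={p8,p12,p13} A36={p1,p13,p27} A45={p24,p32,p33} A46={p3,p23,p27} A56={p13,p28,p34}
  A123={p16} A126={p5} A134={p15} A145={p32} A156={p28} A235={p8} A245={p24} A246={p23} A346={p27} A356={p13}
C dims 6,15,10; δ0: rk 5, SNF 1^5; δ1: rk 10, SNF 1^9·2
Ȟ^0: (6−5)−0=1 ⇒ Z
Ȟ^1: (15−10)−5=0 ⇒ 0
Ȟ^2: (10−0)−10=0 plus torsion [2] ⇒ Z/2

Ȟ^0(U;F) ≅ Z, Ȟ^1(U;F) ≅ 0, Ȟ^2(U;F) ≅ Z/2


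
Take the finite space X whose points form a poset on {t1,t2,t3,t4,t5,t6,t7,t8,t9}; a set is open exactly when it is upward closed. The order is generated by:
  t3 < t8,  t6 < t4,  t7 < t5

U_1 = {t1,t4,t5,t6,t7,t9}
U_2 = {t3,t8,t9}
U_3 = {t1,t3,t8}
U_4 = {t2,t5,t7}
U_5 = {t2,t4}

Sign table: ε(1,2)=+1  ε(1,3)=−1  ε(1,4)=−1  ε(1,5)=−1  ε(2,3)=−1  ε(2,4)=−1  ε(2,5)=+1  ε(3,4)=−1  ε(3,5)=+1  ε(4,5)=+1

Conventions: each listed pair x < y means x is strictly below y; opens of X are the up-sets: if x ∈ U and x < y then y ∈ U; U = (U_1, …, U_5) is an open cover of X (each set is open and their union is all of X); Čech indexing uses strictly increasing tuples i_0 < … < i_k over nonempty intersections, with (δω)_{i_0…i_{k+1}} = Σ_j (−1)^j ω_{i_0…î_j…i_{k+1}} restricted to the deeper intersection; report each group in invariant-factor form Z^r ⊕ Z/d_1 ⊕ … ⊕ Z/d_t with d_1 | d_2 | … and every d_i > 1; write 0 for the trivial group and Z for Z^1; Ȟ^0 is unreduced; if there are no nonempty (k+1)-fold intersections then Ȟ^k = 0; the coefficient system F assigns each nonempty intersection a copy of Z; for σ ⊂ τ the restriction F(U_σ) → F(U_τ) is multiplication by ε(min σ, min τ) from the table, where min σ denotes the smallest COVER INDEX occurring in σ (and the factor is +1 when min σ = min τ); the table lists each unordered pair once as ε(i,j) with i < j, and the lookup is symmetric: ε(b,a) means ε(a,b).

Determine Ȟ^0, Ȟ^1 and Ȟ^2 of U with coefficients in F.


Ȟ^0 ≅ Z,  Ȟ^1 ≅ Z^2,  Ȟ^2 ≅ 0

nerve of the cover:
  U12={t9} U13={t1} U14={t5,t7} U15={t4} U23={t3,t8} U45={t2}
C dims 5,6; δ0: rk 4, SNF 1^4
Ȟ^0 = (5 − 4) − 0 = 1, so Ȟ^0 ≅ Z
Ȟ^1 = (6 − 0) − 4 = 2, so Ȟ^1 ≅ Z^2
Ȟ^2 = (0 − 0) − 0 = 0, so Ȟ^2 ≅ 0


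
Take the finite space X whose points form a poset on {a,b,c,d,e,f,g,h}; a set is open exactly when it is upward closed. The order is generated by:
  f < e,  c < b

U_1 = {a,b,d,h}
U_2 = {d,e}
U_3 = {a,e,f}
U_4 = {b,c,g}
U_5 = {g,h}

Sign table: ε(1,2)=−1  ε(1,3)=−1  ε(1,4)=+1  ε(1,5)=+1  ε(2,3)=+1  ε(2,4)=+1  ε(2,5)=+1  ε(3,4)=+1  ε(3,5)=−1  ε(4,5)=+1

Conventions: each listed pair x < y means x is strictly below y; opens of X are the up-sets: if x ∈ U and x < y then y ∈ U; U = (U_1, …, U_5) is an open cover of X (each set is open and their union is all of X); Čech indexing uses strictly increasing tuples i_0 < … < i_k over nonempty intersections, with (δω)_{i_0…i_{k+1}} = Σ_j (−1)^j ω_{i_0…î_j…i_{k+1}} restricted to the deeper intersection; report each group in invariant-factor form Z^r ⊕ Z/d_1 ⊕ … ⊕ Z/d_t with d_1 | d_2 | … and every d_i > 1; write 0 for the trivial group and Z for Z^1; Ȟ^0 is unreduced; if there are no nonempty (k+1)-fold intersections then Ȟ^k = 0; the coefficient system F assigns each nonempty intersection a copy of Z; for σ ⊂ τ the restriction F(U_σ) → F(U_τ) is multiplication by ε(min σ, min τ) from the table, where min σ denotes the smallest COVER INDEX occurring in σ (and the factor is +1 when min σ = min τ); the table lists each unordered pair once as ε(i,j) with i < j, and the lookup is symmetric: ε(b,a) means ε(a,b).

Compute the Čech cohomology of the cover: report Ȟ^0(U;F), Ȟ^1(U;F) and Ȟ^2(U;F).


cover nerve:
  U12={d} U13={a} U14={b} U15={h} U23={e} U45={g}
C dims 5,6; δ0: rk 4, SNF 1^4
Ȟ^0: (5−4)−0=1 ⇒ Z
Ȟ^1: (6−0)−4=2 ⇒ Z^2
Ȟ^2: (0−0)−0=0 ⇒ 0

Ȟ^0(U;F) ≅ Z; Ȟ^1(U;F) ≅ Z^2; Ȟ^2(U;F) ≅ 0


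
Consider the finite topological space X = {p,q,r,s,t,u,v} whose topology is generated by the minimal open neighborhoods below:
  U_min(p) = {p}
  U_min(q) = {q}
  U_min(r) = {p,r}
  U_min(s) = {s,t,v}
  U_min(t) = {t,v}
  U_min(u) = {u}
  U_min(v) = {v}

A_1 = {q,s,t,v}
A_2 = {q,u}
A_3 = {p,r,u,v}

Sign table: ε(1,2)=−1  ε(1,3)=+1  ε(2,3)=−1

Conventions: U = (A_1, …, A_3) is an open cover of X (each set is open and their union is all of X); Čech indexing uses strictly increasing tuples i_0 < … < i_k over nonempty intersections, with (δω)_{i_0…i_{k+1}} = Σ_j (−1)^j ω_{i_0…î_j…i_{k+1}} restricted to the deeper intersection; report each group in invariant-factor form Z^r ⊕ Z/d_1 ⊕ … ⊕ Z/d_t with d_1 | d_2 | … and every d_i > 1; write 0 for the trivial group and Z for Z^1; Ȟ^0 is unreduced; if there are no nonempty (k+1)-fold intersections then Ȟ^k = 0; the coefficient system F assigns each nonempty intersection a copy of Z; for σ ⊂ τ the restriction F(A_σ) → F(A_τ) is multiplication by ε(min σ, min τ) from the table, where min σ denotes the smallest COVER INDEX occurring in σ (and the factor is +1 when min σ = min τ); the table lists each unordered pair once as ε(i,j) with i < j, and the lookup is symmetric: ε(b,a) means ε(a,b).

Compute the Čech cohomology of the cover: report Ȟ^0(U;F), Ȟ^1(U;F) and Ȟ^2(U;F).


intersection data:
  A12={q} A13={v} A23={u}
C dims 3,3; δ0: rk 2, SNF 1^2
Ȟ^0 = (3 − 2) − 0 = 1, so Ȟ^0 ≅ Z
Ȟ^1 = (3 − 0) − 2 = 1, so Ȟ^1 ≅ Z
Ȟ^2 = (0 − 0) − 0 = 0, so Ȟ^2 ≅ 0

Ȟ^0 = Z,  Ȟ^1 = Z,  Ȟ^2 = 0


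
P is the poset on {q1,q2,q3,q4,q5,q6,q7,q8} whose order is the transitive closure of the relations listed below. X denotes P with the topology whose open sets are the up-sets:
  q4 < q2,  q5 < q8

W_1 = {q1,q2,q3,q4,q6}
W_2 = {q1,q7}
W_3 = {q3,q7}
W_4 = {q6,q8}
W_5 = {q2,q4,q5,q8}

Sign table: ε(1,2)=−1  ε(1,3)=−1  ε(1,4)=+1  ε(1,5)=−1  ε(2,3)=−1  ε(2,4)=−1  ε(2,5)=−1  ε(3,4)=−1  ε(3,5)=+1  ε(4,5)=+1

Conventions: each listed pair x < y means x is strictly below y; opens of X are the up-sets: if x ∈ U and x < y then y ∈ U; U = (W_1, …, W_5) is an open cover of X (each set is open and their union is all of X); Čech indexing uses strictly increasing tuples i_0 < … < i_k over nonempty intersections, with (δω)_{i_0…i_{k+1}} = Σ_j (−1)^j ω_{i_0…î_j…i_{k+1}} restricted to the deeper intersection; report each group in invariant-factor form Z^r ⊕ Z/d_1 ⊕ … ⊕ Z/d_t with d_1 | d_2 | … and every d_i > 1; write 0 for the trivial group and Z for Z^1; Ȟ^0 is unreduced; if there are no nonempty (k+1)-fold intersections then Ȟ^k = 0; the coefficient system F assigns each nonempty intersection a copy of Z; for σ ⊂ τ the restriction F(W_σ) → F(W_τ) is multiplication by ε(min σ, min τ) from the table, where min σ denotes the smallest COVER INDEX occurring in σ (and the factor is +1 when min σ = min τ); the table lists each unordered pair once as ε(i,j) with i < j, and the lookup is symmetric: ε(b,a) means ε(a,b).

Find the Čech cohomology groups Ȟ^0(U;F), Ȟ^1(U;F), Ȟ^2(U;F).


Ȟ^0 = 0, Ȟ^1 = Z ⊕ Z/2 and Ȟ^2 = 0

cover nerve:
  W12={q1} W13={q3} W14={q6} W15={q2,q4} W23={q7} W45={q8}
C dims 5,6; δ0: rk 5, SNF 1^4·2
Ȟ^0: (5−5)−0=0 ⇒ 0
Ȟ^1: (6−0)−5=1 plus torsion [2] ⇒ Z ⊕ Z/2
Ȟ^2: (0−0)−0=0 ⇒ 0


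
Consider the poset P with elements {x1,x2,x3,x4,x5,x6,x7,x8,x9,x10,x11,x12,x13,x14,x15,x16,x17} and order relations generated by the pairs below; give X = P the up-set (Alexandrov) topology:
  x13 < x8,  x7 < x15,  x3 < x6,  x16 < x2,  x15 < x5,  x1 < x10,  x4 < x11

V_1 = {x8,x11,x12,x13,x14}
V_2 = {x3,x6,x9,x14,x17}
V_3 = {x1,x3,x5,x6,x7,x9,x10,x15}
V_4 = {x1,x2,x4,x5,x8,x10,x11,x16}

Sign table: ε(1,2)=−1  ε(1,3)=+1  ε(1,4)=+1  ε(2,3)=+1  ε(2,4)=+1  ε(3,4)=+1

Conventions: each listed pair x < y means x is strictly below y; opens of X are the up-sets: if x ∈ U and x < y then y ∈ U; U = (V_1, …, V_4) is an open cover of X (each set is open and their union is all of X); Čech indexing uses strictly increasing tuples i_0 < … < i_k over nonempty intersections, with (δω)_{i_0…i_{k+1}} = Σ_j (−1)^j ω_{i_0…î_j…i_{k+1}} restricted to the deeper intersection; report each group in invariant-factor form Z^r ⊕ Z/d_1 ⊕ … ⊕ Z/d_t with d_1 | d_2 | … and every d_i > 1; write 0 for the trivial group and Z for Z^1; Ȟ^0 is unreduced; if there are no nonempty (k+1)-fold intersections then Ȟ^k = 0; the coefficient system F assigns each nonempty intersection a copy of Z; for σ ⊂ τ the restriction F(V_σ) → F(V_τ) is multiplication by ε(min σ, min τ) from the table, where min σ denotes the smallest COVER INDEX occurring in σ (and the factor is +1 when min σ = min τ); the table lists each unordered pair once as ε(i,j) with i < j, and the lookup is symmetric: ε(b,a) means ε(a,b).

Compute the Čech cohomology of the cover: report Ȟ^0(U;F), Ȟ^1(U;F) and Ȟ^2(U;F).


Ȟ^0 ≅ 0; Ȟ^1 ≅ Z/2; Ȟ^2 ≅ 0

nerve simplices:
  V12={x14} V14={x8,x11} V23={x3,x6,x9} V34={x1,x5,x10}
C dims 4,4; δ0: rk 4, SNF 1^3·2
degree 0: 4−4−0 = 0 → Ȟ^0 ≅ 0
degree 1: 4−0−4 = 0 plus torsion [2] → Ȟ^1 ≅ Z/2
degree 2: 0−0−0 = 0 → Ȟ^2 ≅ 0


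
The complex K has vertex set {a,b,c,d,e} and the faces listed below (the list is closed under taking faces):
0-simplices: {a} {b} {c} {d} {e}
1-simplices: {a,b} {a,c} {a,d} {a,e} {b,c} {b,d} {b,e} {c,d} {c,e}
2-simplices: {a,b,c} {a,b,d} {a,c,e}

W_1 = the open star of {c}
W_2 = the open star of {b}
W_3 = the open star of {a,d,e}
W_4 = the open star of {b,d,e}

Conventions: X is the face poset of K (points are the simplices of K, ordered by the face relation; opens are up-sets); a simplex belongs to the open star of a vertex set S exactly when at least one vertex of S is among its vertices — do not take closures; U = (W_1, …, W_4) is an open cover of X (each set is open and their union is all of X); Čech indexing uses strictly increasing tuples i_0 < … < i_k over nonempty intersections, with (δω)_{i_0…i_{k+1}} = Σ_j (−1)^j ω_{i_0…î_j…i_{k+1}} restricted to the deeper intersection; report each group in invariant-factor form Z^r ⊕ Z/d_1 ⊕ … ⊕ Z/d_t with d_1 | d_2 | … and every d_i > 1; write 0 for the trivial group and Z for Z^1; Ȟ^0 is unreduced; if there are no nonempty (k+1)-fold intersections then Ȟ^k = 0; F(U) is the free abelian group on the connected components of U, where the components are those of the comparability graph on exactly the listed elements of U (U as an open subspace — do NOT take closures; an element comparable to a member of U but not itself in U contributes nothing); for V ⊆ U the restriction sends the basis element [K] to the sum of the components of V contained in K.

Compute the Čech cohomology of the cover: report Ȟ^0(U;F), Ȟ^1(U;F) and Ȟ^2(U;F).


intersection data:
  W1={{c},{a,c},{b,c},{c,d},{c,e},{a,b,c},{a,c,e}} W2={{b},{a,b},{b,c},{b,d},{b,e},{a,b,c},{a,b,d}} W3={{a},{d},{e},{a,b},{a,c},{a,d},{a,e},{b,d},{b,e},{c,d},{c,e},{a,b,c},{a,b,d},{a,c,e}} W4={{b},{d},{e},{a,b},{a,d},{a,e},{b,c},{b,d},{b,e},{c,d},{c,e},{a,b,c},{a,b,d},{a,c,e}}
  W12={{b,c},{a,b,c}} W13={{a,c},{c,d},{c,e},{a,b,c},{a,c,e}} W14={{b,c},{c,d},{c,e},{a,b,c},{a,c,e}} W23={{a,b},{b,d},{b,e},{a,b,c},{a,b,d}} W24={{b},{a,b},{b,c},{b,d},{b,e},{a,b,c},{a,b,d}} W34={{d},{e},{a,b},{a,d},{a,e},{b,d},{b,e},{c,d},{c,e},{a,b,c},{a,b,d},{a,c,e}}
  W123={{a,b,c}} W124={{b,c},{a,b,c}} W134={{c,d},{c,e},{a,b,c},{a,c,e}} W234={{a,b},{b,d},{b,e},{a,b,c},{a,b,d}}
  W1234={{a,b,c}}
components per intersection:
  W1: {{c},{a,c},{b,c},{c,d},{c,e},{a,b,c},{a,c,e}}
  W2: {{b},{a,b},{b,c},{b,d},{b,e},{a,b,c},{a,b,d}}
  W3: {{a},{d},{e},{a,b},{a,c},{a,d},{a,e},{b,d},{b,e},{c,d},{c,e},{a,b,c},{a,b,d},{a,c,e}}
  W4: {{b},{d},{e},{a,b},{a,d},{a,e},{b,c},{b,d},{b,e},{c,d},{c,e},{a,b,c},{a,b,d},{a,c,e}}
  W12: {{b,c},{a,b,c}}
  W13: {{a,c},{c,e},{a,b,c},{a,c,e}} {{c,d}}
  W14: {{b,c},{a,b,c}} {{c,d}} {{c,e},{a,c,e}}
  W23: {{a,b},{b,d},{a,b,c},{a,b,d}} {{b,e}}
  W24: {{b},{a,b},{b,c},{b,d},{b,e},{a,b,c},{a,b,d}}
  W34: {{d},{a,b},{a,d},{b,d},{c,d},{a,b,c},{a,b,d}} {{e},{a,e},{b,e},{c,e},{a,c,e}}
  W123: {{a,b,c}}
  W124: {{b,c},{a,b,c}}
  W134: {{c,d}} {{c,e},{a,c,e}} {{a,b,c}}
  W234: {{a,b},{b,d},{a,b,c},{a,b,d}} {{b,e}}
  W1234: {{a,b,c}}
C dims 4,11,7,1; δ0: rk 3, SNF 1^3; δ1: rk 6, SNF 1^6; δ2: rk 1, SNF 1^1
Ȟ^0 = (4 − 3) − 0 = 1, so Ȟ^0 ≅ Z
Ȟ^1 = (11 − 6) − 3 = 2, so Ȟ^1 ≅ Z^2
Ȟ^2 = (7 − 1) − 6 = 0, so Ȟ^2 ≅ 0

Ȟ^0 ≅ Z, Ȟ^1 ≅ Z^2 and Ȟ^2 ≅ 0
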